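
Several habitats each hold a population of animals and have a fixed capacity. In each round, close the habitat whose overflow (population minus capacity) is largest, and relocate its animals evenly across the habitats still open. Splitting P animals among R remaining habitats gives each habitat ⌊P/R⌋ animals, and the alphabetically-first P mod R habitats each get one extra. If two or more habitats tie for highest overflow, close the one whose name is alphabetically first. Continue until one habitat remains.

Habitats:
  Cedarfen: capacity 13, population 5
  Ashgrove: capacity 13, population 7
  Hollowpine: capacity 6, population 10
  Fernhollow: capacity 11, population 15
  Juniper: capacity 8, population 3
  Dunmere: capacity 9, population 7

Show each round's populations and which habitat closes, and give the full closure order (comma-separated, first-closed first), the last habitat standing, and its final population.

Round 1: Ashgrove=7 Cedarfen=5 Dunmere=7 Fernhollow=15 Hollowpine=10 Juniper=3 → close Fernhollow (overflow 4)
  15÷5 = 3 each, +1 to first 0
Round 2: Ashgrove=10 Cedarfen=8 Dunmere=10 Hollowpine=13 Juniper=6 → close Hollowpine (overflow 7)
  13÷4 = 3 each, +1 to first 1
Round 3: Ashgrove=14 Cedarfen=11 Dunmere=13 Juniper=9 → close Dunmere (overflow 4)
  13÷3 = 4 each, +1 to first 1
Round 4: Ashgrove=19 Cedarfen=15 Juniper=13 → close Ashgrove (overflow 6)
  19÷2 = 9 each, +1 to first 1
Round 5: Cedarfen=25 Juniper=22 → close Juniper (overflow 14)
  22÷1 = 22 each, +1 to first 0

Closure order: Fernhollow, Hollowpine, Dunmere, Ashgrove, Juniper
Last habitat: Cedarfen with 47 animals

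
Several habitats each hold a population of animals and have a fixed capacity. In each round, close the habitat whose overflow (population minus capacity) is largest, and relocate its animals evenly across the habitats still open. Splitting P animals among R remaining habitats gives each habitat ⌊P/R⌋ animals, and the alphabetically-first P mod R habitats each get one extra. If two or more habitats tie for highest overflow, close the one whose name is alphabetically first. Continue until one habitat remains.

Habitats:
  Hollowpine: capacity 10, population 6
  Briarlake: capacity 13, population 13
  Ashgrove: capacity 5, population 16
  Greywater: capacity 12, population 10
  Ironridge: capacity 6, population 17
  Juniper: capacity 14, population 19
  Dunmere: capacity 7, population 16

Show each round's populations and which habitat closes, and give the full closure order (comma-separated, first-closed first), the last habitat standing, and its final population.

Round 1: Ashgrove=16 Briarlake=13 Dunmere=16 Greywater=10 Hollowpine=6 Ironridge=17 Juniper=19 → close Ashgrove (overflow 11)
  16÷6 = 2 each, +1 to first 4
Round 2: Briarlake=16 Dunmere=19 Greywater=13 Hollowpine=9 Ironridge=19 Juniper=21 → close Ironridge (overflow 13)
  19÷5 = 3 each, +1 to first 4
Round 3: Briarlake=20 Dunmere=23 Greywater=17 Hollowpine=13 Juniper=24 → close Dunmere (overflow 16)
  23÷4 = 5 each, +1 to first 3
Round 4: Briarlake=26 Greywater=23 Hollowpine=19 Juniper=29 → close Juniper (overflow 15)
  29÷3 = 9 each, +1 to first 2
Round 5: Briarlake=36 Greywater=33 Hollowpine=28 → close Briarlake (overflow 23)
  36÷2 = 18 each, +1 to first 0
Round 6: Greywater=51 Hollowpine=46 → close Greywater (overflow 39)
  51÷1 = 51 each, +1 to first 0

Closure order: Ashgrove, Ironridge, Dunmere, Juniper, Briarlake, Greywater
Last habitat: Hollowpine with 97 animals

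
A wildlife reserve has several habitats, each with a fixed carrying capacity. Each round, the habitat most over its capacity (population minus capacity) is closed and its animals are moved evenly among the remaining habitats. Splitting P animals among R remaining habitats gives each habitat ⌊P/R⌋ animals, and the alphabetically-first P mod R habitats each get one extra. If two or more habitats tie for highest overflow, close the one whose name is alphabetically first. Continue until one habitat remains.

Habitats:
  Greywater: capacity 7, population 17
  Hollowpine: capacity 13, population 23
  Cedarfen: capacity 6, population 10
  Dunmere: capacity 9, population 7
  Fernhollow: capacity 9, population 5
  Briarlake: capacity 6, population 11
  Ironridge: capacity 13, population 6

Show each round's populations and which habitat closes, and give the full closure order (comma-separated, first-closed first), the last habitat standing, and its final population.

Round 1: Briarlake=11 Cedarfen=10 Dunmere=7 Fernhollow=5 Greywater=17 Hollowpine=23 Ironridge=6 → close Greywater (overflow 10)
  17÷6 = 2 each, +1 to first 5
Round 2: Briarlake=14 Cedarfen=13 Dunmere=10 Fernhollow=8 Hollowpine=26 Ironridge=8 → close Hollowpine (overflow 13)
  26÷5 = 5 each, +1 to first 1
Round 3: Briarlake=20 Cedarfen=18 Dunmere=15 Fernhollow=13 Ironridge=13 → close Briarlake (overflow 14)
  20÷4 = 5 each, +1 to first 0
Round 4: Cedarfen=23 Dunmere=20 Fernhollow=18 Ironridge=18 → close Cedarfen (overflow 17)
  23÷3 = 7 each, +1 to first 2
Round 5: Dunmere=28 Fernhollow=26 Ironridge=25 → close Dunmere (overflow 19)
  28÷2 = 14 each, +1 to first 0
Round 6: Fernhollow=40 Ironridge=39 → close Fernhollow (overflow 31)
  40÷1 = 40 each, +1 to first 0

Closure order: Greywater, Hollowpine, Briarlake, Cedarfen, Dunmere, Fernhollow
Last habitat: Ironridge with 79 animals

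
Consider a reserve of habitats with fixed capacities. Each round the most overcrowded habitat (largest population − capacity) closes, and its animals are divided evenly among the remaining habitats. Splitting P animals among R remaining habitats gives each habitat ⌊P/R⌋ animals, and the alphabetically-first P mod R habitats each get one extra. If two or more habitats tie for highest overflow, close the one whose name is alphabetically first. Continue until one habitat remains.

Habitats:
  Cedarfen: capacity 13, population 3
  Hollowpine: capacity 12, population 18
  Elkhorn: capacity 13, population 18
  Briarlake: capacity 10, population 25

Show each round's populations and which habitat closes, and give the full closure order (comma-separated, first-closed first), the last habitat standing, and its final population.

Closure order: Briarlake, Hollowpine, Elkhorn
Last habitat: Cedarfen with 64 animals

Round 1: Briarlake=25 Cedarfen=3 Elkhorn=18 Hollowpine=18 → close Briarlake (overflow 15)
  25÷3 = 8 each, +1 to first 1
Round 2: Cedarfen=12 Elkhorn=26 Hollowpine=26 → close Hollowpine (overflow 14)
  26÷2 = 13 each, +1 to first 0
Round 3: Cedarfen=25 Elkhorn=39 → close Elkhorn (overflow 26)
  39÷1 = 39 each, +1 to first 0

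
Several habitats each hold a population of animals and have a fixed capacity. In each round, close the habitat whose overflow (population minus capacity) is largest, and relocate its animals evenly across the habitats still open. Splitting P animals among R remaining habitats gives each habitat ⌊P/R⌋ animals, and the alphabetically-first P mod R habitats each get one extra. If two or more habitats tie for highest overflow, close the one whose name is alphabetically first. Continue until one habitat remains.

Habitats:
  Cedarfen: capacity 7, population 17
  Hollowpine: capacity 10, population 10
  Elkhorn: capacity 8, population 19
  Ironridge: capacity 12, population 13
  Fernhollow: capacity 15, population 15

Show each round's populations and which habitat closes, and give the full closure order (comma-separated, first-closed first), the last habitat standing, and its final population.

Closure order: Elkhorn, Cedarfen, Fernhollow, Hollowpine
Last habitat: Ironridge with 74 animals

Round 1: Cedarfen=17 Elkhorn=19 Fernhollow=15 Hollowpine=10 Ironridge=13 → close Elkhorn (overflow 11)
  19÷4 = 4 each, +1 to first 3
Round 2: Cedarfen=22 Fernhollow=20 Hollowpine=15 Ironridge=17 → close Cedarfen (overflow 15)
  22÷3 = 7 each, +1 to first 1
Round 3: Fernhollow=28 Hollowpine=22 Ironridge=24 → close Fernhollow (overflow 13)
  28÷2 = 14 each, +1 to first 0
Round 4: Hollowpine=36 Ironridge=38 → close Hollowpine (overflow 26)
  36÷1 = 36 each, +1 to first 0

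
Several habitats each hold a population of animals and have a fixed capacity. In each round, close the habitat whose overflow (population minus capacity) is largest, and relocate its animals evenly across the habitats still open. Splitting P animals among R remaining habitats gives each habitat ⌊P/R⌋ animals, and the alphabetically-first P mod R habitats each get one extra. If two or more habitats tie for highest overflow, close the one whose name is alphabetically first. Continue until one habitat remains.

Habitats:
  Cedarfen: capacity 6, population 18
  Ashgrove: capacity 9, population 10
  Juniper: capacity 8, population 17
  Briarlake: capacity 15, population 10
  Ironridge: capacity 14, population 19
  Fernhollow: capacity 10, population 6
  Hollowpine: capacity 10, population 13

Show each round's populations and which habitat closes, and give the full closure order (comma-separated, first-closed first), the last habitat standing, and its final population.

Round 1: Ashgrove=10 Briarlake=10 Cedarfen=18 Fernhollow=6 Hollowpine=13 Ironridge=19 Juniper=17 → close Cedarfen (overflow 12)
  18÷6 = 3 each, +1 to first 0
Round 2: Ashgrove=13 Briarlake=13 Fernhollow=9 Hollowpine=16 Ironridge=22 Juniper=20 → close Juniper (overflow 12)
  20÷5 = 4 each, +1 to first 0
Round 3: Ashgrove=17 Briarlake=17 Fernhollow=13 Hollowpine=20 Ironridge=26 → close Ironridge (overflow 12)
  26÷4 = 6 each, +1 to first 2
Round 4: Ashgrove=24 Briarlake=24 Fernhollow=19 Hollowpine=26 → close Hollowpine (overflow 16)
  26÷3 = 8 each, +1 to first 2
Round 5: Ashgrove=33 Briarlake=33 Fernhollow=27 → close Ashgrove (overflow 24)
  33÷2 = 16 each, +1 to first 1
Round 6: Briarlake=50 Fernhollow=43 → close Briarlake (overflow 35)
  50÷1 = 50 each, +1 to first 0

Closure order: Cedarfen, Juniper, Ironridge, Hollowpine, Ashgrove, Briarlake
Last habitat: Fernhollow with 93 animals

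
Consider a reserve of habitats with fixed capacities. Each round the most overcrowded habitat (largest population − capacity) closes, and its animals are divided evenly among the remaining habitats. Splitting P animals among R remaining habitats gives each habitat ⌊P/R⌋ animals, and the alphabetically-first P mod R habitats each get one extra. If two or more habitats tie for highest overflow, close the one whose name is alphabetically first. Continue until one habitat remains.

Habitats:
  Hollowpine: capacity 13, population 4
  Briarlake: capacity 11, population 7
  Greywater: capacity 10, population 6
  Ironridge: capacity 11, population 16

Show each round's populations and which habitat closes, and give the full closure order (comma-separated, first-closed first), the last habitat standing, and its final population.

Closure order: Ironridge, Briarlake, Greywater
Last habitat: Hollowpine with 33 animals

Round 1: Briarlake=7 Greywater=6 Hollowpine=4 Ironridge=16 → close Ironridge (overflow 5)
  16÷3 = 5 each, +1 to first 1
Round 2: Briarlake=13 Greywater=11 Hollowpine=9 → close Briarlake (overflow 2)
  13÷2 = 6 each, +1 to first 1
Round 3: Greywater=18 Hollowpine=15 → close Greywater (overflow 8)
  18÷1 = 18 each, +1 to first 0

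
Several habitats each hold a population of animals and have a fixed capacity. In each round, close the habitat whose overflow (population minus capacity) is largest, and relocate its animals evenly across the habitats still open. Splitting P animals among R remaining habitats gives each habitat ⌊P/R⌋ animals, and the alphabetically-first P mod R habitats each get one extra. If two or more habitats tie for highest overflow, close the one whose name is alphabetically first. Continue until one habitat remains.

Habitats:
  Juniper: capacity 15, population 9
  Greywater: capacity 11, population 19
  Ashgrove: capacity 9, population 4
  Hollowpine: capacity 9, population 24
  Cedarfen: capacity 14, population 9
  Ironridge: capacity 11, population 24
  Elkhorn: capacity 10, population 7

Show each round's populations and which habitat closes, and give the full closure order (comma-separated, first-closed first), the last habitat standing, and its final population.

Round 1: Ashgrove=4 Cedarfen=9 Elkhorn=7 Greywater=19 Hollowpine=24 Ironridge=24 Juniper=9 → close Hollowpine (overflow 15)
  24÷6 = 4 each, +1 to first 0
Round 2: Ashgrove=8 Cedarfen=13 Elkhorn=11 Greywater=23 Ironridge=28 Juniper=13 → close Ironridge (overflow 17)
  28÷5 = 5 each, +1 to first 3
Round 3: Ashgrove=14 Cedarfen=19 Elkhorn=17 Greywater=28 Juniper=18 → close Greywater (overflow 17)
  28÷4 = 7 each, +1 to first 0
Round 4: Ashgrove=21 Cedarfen=26 Elkhorn=24 Juniper=25 → close Elkhorn (overflow 14)
  24÷3 = 8 each, +1 to first 0
Round 5: Ashgrove=29 Cedarfen=34 Juniper=33 → close Ashgrove (overflow 20)
  29÷2 = 14 each, +1 to first 1
Round 6: Cedarfen=49 Juniper=47 → close Cedarfen (overflow 35)
  49÷1 = 49 each, +1 to first 0

Closure order: Hollowpine, Ironridge, Greywater, Elkhorn, Ashgrove, Cedarfen
Last habitat: Juniper with 96 animals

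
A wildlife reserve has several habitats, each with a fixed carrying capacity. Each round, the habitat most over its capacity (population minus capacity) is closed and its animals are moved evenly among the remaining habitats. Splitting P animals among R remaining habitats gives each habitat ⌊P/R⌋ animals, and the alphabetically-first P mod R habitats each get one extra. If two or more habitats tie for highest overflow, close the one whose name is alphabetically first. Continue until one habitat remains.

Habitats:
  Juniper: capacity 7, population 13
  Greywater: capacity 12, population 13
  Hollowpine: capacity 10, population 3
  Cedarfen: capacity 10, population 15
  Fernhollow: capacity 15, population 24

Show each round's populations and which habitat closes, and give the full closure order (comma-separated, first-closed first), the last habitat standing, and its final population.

Closure order: Fernhollow, Juniper, Cedarfen, Greywater
Last habitat: Hollowpine with 68 animals

Round 1: Cedarfen=15 Fernhollow=24 Greywater=13 Hollowpine=3 Juniper=13 → close Fernhollow (overflow 9)
  24÷4 = 6 each, +1 to first 0
Round 2: Cedarfen=21 Greywater=19 Hollowpine=9 Juniper=19 → close Juniper (overflow 12)
  19÷3 = 6 each, +1 to first 1
Round 3: Cedarfen=28 Greywater=25 Hollowpine=15 → close Cedarfen (overflow 18)
  28÷2 = 14 each, +1 to first 0
Round 4: Greywater=39 Hollowpine=29 → close Greywater (overflow 27)
  39÷1 = 39 each, +1 to first 0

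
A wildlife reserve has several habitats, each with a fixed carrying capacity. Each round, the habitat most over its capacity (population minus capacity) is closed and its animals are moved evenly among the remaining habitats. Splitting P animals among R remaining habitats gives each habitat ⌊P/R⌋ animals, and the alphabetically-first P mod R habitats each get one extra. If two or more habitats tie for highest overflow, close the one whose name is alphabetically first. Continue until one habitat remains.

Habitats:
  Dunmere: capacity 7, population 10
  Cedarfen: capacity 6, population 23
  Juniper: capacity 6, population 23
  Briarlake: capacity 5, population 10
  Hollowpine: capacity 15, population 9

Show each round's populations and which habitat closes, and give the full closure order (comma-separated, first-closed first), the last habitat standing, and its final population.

Round 1: Briarlake=10 Cedarfen=23 Dunmere=10 Hollowpine=9 Juniper=23 → close Cedarfen (overflow 17)
  23÷4 = 5 each, +1 to first 3
Round 2: Briarlake=16 Dunmere=16 Hollowpine=15 Juniper=28 → close Juniper (overflow 22)
  28÷3 = 9 each, +1 to first 1
Round 3: Briarlake=26 Dunmere=25 Hollowpine=24 → close Briarlake (overflow 21)
  26÷2 = 13 each, +1 to first 0
Round 4: Dunmere=38 Hollowpine=37 → close Dunmere (overflow 31)
  38÷1 = 38 each, +1 to first 0

Closure order: Cedarfen, Juniper, Briarlake, Dunmere
Last habitat: Hollowpine with 75 animals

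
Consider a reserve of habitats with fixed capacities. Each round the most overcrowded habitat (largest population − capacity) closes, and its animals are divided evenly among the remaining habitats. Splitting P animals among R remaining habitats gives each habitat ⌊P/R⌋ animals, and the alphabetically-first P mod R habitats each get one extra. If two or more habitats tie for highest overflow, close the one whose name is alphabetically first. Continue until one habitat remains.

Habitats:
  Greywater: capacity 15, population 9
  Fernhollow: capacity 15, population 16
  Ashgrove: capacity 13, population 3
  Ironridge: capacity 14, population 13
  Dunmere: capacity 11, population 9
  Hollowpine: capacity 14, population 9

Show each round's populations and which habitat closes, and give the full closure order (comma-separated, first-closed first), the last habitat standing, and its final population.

Closure order: Fernhollow, Ironridge, Dunmere, Hollowpine, Greywater
Last habitat: Ashgrove with 59 animals

Round 1: Ashgrove=3 Dunmere=9 Fernhollow=16 Greywater=9 Hollowpine=9 Ironridge=13 → close Fernhollow (overflow 1)
  16÷5 = 3 each, +1 to first 1
Round 2: Ashgrove=7 Dunmere=12 Greywater=12 Hollowpine=12 Ironridge=16 → close Ironridge (overflow 2)
  16÷4 = 4 each, +1 to first 0
Round 3: Ashgrove=11 Dunmere=16 Greywater=16 Hollowpine=16 → close Dunmere (overflow 5)
  16÷3 = 5 each, +1 to first 1
Round 4: Ashgrove=17 Greywater=21 Hollowpine=21 → close Hollowpine (overflow 7)
  21÷2 = 10 each, +1 to first 1
Round 5: Ashgrove=28 Greywater=31 → close Greywater (overflow 16)
  31÷1 = 31 each, +1 to first 0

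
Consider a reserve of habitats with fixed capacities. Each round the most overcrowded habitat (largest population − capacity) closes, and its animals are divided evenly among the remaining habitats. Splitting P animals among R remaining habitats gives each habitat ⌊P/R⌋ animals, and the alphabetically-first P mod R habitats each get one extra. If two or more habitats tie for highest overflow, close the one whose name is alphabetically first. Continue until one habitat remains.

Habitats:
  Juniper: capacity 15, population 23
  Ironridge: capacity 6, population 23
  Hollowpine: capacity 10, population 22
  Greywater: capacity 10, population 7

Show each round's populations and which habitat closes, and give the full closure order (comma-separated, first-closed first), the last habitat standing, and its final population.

Round 1: Greywater=7 Hollowpine=22 Ironridge=23 Juniper=23 → close Ironridge (overflow 17)
  23÷3 = 7 each, +1 to first 2
Round 2: Greywater=15 Hollowpine=30 Juniper=30 → close Hollowpine (overflow 20)
  30÷2 = 15 each, +1 to first 0
Round 3: Greywater=30 Juniper=45 → close Juniper (overflow 30)
  45÷1 = 45 each, +1 to first 0

Closure order: Ironridge, Hollowpine, Juniper
Last habitat: Greywater with 75 animals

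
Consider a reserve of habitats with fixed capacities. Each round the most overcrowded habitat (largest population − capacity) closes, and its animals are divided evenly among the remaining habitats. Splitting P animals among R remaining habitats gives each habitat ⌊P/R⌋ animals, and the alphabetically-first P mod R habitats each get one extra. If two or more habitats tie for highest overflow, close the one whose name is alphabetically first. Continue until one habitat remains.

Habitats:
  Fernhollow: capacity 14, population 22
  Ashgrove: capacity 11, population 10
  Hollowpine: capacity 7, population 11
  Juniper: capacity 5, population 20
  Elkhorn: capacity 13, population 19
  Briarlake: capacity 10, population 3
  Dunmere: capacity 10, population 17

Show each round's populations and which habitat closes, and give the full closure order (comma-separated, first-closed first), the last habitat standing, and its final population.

Round 1: Ashgrove=10 Briarlake=3 Dunmere=17 Elkhorn=19 Fernhollow=22 Hollowpine=11 Juniper=20 → close Juniper (overflow 15)
  20÷6 = 3 each, +1 to first 2
Round 2: Ashgrove=14 Briarlake=7 Dunmere=20 Elkhorn=22 Fernhollow=25 Hollowpine=14 → close Fernhollow (overflow 11)
  25÷5 = 5 each, +1 to first 0
Round 3: Ashgrove=19 Briarlake=12 Dunmere=25 Elkhorn=27 Hollowpine=19 → close Dunmere (overflow 15)
  25÷4 = 6 each, +1 to first 1
Round 4: Ashgrove=26 Briarlake=18 Elkhorn=33 Hollowpine=25 → close Elkhorn (overflow 20)
  33÷3 = 11 each, +1 to first 0
Round 5: Ashgrove=37 Briarlake=29 Hollowpine=36 → close Hollowpine (overflow 29)
  36÷2 = 18 each, +1 to first 0
Round 6: Ashgrove=55 Briarlake=47 → close Ashgrove (overflow 44)
  55÷1 = 55 each, +1 to first 0

Closure order: Juniper, Fernhollow, Dunmere, Elkhorn, Hollowpine, Ashgrove
Last habitat: Briarlake with 102 animals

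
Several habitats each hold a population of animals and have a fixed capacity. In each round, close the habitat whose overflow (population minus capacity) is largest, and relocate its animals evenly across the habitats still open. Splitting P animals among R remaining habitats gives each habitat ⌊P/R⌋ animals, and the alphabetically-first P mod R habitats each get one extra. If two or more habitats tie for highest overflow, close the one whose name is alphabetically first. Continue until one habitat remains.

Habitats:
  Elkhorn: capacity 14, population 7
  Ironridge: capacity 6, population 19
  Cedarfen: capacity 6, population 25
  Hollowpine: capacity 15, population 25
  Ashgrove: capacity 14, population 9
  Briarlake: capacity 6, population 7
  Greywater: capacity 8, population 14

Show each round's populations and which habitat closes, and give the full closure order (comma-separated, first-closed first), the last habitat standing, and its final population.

Closure order: Cedarfen, Ironridge, Hollowpine, Greywater, Briarlake, Ashgrove
Last habitat: Elkhorn with 106 animals

Round 1: Ashgrove=9 Briarlake=7 Cedarfen=25 Elkhorn=7 Greywater=14 Hollowpine=25 Ironridge=19 → close Cedarfen (overflow 19)
  25÷6 = 4 each, +1 to first 1
Round 2: Ashgrove=14 Briarlake=11 Elkhorn=11 Greywater=18 Hollowpine=29 Ironridge=23 → close Ironridge (overflow 17)
  23÷5 = 4 each, +1 to first 3
Round 3: Ashgrove=19 Briarlake=16 Elkhorn=16 Greywater=22 Hollowpine=33 → close Hollowpine (overflow 18)
  33÷4 = 8 each, +1 to first 1
Round 4: Ashgrove=28 Briarlake=24 Elkhorn=24 Greywater=30 → close Greywater (overflow 22)
  30÷3 = 10 each, +1 to first 0
Round 5: Ashgrove=38 Briarlake=34 Elkhorn=34 → close Briarlake (overflow 28)
  34÷2 = 17 each, +1 to first 0
Round 6: Ashgrove=55 Elkhorn=51 → close Ashgrove (overflow 41)
  55÷1 = 55 each, +1 to first 0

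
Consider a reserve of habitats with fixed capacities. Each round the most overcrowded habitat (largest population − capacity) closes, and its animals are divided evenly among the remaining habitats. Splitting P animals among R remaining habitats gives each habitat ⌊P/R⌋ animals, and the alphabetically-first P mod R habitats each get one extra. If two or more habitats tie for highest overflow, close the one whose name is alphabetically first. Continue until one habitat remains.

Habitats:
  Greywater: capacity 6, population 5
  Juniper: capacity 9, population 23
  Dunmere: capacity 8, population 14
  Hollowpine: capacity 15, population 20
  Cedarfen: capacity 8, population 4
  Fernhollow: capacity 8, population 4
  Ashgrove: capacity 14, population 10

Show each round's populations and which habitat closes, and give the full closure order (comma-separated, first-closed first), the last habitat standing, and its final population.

Round 1: Ashgrove=10 Cedarfen=4 Dunmere=14 Fernhollow=4 Greywater=5 Hollowpine=20 Juniper=23 → close Juniper (overflow 14)
  23÷6 = 3 each, +1 to first 5
Round 2: Ashgrove=14 Cedarfen=8 Dunmere=18 Fernhollow=8 Greywater=9 Hollowpine=23 → close Dunmere (overflow 10)
  18÷5 = 3 each, +1 to first 3
Round 3: Ashgrove=18 Cedarfen=12 Fernhollow=12 Greywater=12 Hollowpine=26 → close Hollowpine (overflow 11)
  26÷4 = 6 each, +1 to first 2
Round 4: Ashgrove=25 Cedarfen=19 Fernhollow=18 Greywater=18 → close Greywater (overflow 12)
  18÷3 = 6 each, +1 to first 0
Round 5: Ashgrove=31 Cedarfen=25 Fernhollow=24 → close Ashgrove (overflow 17)
  31÷2 = 15 each, +1 to first 1
Round 6: Cedarfen=41 Fernhollow=39 → close Cedarfen (overflow 33)
  41÷1 = 41 each, +1 to first 0

Closure order: Juniper, Dunmere, Hollowpine, Greywater, Ashgrove, Cedarfen
Last habitat: Fernhollow with 80 animals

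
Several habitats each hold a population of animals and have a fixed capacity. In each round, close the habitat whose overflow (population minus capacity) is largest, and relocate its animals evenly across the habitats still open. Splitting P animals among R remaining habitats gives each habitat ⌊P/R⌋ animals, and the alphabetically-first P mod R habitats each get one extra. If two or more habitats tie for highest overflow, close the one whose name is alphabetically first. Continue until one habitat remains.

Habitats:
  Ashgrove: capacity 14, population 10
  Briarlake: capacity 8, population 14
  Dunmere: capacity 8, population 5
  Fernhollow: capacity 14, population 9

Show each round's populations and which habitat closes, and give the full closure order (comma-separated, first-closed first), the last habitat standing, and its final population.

Closure order: Briarlake, Dunmere, Ashgrove
Last habitat: Fernhollow with 38 animals

Round 1: Ashgrove=10 Briarlake=14 Dunmere=5 Fernhollow=9 → close Briarlake (overflow 6)
  14÷3 = 4 each, +1 to first 2
Round 2: Ashgrove=15 Dunmere=10 Fernhollow=13 → close Dunmere (overflow 2)
  10÷2 = 5 each, +1 to first 0
Round 3: Ashgrove=20 Fernhollow=18 → close Ashgrove (overflow 6)
  20÷1 = 20 each, +1 to first 0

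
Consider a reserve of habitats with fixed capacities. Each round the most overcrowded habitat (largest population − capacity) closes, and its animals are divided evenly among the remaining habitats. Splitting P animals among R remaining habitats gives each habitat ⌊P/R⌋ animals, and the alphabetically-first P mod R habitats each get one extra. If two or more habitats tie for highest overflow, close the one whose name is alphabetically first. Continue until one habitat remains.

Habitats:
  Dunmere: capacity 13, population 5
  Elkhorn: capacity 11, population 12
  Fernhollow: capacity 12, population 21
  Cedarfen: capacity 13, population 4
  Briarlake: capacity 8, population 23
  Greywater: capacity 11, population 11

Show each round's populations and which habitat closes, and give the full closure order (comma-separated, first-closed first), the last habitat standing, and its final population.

Closure order: Briarlake, Fernhollow, Elkhorn, Greywater, Cedarfen
Last habitat: Dunmere with 76 animals

Round 1: Briarlake=23 Cedarfen=4 Dunmere=5 Elkhorn=12 Fernhollow=21 Greywater=11 → close Briarlake (overflow 15)
  23÷5 = 4 each, +1 to first 3
Round 2: Cedarfen=9 Dunmere=10 Elkhorn=17 Fernhollow=25 Greywater=15 → close Fernhollow (overflow 13)
  25÷4 = 6 each, +1 to first 1
Round 3: Cedarfen=16 Dunmere=16 Elkhorn=23 Greywater=21 → close Elkhorn (overflow 12)
  23÷3 = 7 each, +1 to first 2
Round 4: Cedarfen=24 Dunmere=24 Greywater=28 → close Greywater (overflow 17)
  28÷2 = 14 each, +1 to first 0
Round 5: Cedarfen=38 Dunmere=38 → close Cedarfen (overflow 25)
  38÷1 = 38 each, +1 to first 0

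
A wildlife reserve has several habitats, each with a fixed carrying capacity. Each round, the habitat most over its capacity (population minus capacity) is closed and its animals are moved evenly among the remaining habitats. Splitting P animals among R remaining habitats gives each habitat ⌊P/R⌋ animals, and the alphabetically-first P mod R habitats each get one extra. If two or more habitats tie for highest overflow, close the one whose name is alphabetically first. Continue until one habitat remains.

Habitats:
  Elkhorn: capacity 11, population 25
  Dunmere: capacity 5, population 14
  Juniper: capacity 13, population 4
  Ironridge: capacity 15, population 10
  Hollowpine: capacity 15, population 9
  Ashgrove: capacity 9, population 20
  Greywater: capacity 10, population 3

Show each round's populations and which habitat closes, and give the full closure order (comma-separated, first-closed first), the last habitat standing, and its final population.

Closure order: Elkhorn, Ashgrove, Dunmere, Ironridge, Greywater, Hollowpine
Last habitat: Juniper with 85 animals

Round 1: Ashgrove=20 Dunmere=14 Elkhorn=25 Greywater=3 Hollowpine=9 Ironridge=10 Juniper=4 → close Elkhorn (overflow 14)
  25÷6 = 4 each, +1 to first 1
Round 2: Ashgrove=25 Dunmere=18 Greywater=7 Hollowpine=13 Ironridge=14 Juniper=8 → close Ashgrove (overflow 16)
  25÷5 = 5 each, +1 to first 0
Round 3: Dunmere=23 Greywater=12 Hollowpine=18 Ironridge=19 Juniper=13 → close Dunmere (overflow 18)
  23÷4 = 5 each, +1 to first 3
Round 4: Greywater=18 Hollowpine=24 Ironridge=25 Juniper=18 → close Ironridge (overflow 10)
  25÷3 = 8 each, +1 to first 1
Round 5: Greywater=27 Hollowpine=32 Juniper=26 → close Greywater (overflow 17)
  27÷2 = 13 each, +1 to first 1
Round 6: Hollowpine=46 Juniper=39 → close Hollowpine (overflow 31)
  46÷1 = 46 each, +1 to first 0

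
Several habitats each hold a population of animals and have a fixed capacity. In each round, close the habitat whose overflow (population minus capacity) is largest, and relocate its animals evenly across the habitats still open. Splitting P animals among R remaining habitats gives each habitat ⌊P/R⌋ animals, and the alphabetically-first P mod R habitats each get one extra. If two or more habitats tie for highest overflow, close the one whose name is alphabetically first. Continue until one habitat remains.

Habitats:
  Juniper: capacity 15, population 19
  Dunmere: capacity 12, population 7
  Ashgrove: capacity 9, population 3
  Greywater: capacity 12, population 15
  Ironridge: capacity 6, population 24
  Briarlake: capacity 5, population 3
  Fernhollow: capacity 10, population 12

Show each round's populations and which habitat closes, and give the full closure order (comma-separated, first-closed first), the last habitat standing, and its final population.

Closure order: Ironridge, Juniper, Greywater, Fernhollow, Briarlake, Ashgrove
Last habitat: Dunmere with 83 animals

Round 1: Ashgrove=3 Briarlake=3 Dunmere=7 Fernhollow=12 Greywater=15 Ironridge=24 Juniper=19 → close Ironridge (overflow 18)
  24÷6 = 4 each, +1 to first 0
Round 2: Ashgrove=7 Briarlake=7 Dunmere=11 Fernhollow=16 Greywater=19 Juniper=23 → close Juniper (overflow 8)
  23÷5 = 4 each, +1 to first 3
Round 3: Ashgrove=12 Briarlake=12 Dunmere=16 Fernhollow=20 Greywater=23 → close Greywater (overflow 11)
  23÷4 = 5 each, +1 to first 3
Round 4: Ashgrove=18 Briarlake=18 Dunmere=22 Fernhollow=25 → close Fernhollow (overflow 15)
  25÷3 = 8 each, +1 to first 1
Round 5: Ashgrove=27 Briarlake=26 Dunmere=30 → close Briarlake (overflow 21)
  26÷2 = 13 each, +1 to first 0
Round 6: Ashgrove=40 Dunmere=43 → close Ashgrove (overflow 31)
  40÷1 = 40 each, +1 to first 0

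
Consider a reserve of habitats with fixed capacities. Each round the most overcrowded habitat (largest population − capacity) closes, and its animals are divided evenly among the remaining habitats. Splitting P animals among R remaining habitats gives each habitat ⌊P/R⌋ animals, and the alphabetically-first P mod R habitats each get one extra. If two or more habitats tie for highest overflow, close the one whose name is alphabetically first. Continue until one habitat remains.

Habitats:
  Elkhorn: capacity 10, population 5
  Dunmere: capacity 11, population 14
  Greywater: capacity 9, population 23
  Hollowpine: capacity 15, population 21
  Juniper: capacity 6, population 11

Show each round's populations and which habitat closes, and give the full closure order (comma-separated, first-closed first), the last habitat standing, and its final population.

Round 1: Dunmere=14 Elkhorn=5 Greywater=23 Hollowpine=21 Juniper=11 → close Greywater (overflow 14)
  23÷4 = 5 each, +1 to first 3
Round 2: Dunmere=20 Elkhorn=11 Hollowpine=27 Juniper=16 → close Hollowpine (overflow 12)
  27÷3 = 9 each, +1 to first 0
Round 3: Dunmere=29 Elkhorn=20 Juniper=25 → close Juniper (overflow 19)
  25÷2 = 12 each, +1 to first 1
Round 4: Dunmere=42 Elkhorn=32 → close Dunmere (overflow 31)
  42÷1 = 42 each, +1 to first 0

Closure order: Greywater, Hollowpine, Juniper, Dunmere
Last habitat: Elkhorn with 74 animals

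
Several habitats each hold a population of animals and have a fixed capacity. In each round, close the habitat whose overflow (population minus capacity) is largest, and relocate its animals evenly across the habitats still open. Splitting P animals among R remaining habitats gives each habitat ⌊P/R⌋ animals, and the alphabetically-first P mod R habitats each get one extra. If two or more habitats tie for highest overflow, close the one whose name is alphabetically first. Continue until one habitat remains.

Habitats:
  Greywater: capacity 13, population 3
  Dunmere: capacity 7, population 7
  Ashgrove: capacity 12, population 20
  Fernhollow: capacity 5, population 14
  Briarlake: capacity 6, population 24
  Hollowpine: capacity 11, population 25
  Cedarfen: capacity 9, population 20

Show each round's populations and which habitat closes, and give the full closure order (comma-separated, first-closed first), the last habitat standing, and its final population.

Closure order: Briarlake, Hollowpine, Cedarfen, Ashgrove, Fernhollow, Dunmere
Last habitat: Greywater with 113 animals

Round 1: Ashgrove=20 Briarlake=24 Cedarfen=20 Dunmere=7 Fernhollow=14 Greywater=3 Hollowpine=25 → close Briarlake (overflow 18)
  24÷6 = 4 each, +1 to first 0
Round 2: Ashgrove=24 Cedarfen=24 Dunmere=11 Fernhollow=18 Greywater=7 Hollowpine=29 → close Hollowpine (overflow 18)
  29÷5 = 5 each, +1 to first 4
Round 3: Ashgrove=30 Cedarfen=30 Dunmere=17 Fernhollow=24 Greywater=12 → close Cedarfen (overflow 21)
  30÷4 = 7 each, +1 to first 2
Round 4: Ashgrove=38 Dunmere=25 Fernhollow=31 Greywater=19 → close Ashgrove (overflow 26)
  38÷3 = 12 each, +1 to first 2
Round 5: Dunmere=38 Fernhollow=44 Greywater=31 → close Fernhollow (overflow 39)
  44÷2 = 22 each, +1 to first 0
Round 6: Dunmere=60 Greywater=53 → close Dunmere (overflow 53)
  60÷1 = 60 each, +1 to first 0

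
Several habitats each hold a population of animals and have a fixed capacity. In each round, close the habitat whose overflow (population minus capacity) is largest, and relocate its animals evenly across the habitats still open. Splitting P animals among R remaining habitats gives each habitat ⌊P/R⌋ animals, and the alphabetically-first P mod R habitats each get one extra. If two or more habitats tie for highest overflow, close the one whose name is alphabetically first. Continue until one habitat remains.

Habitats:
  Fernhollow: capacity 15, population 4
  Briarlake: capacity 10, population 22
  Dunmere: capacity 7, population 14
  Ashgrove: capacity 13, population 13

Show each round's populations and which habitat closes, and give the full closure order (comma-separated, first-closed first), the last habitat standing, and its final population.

Closure order: Briarlake, Dunmere, Ashgrove
Last habitat: Fernhollow with 53 animals

Round 1: Ashgrove=13 Briarlake=22 Dunmere=14 Fernhollow=4 → close Briarlake (overflow 12)
  22÷3 = 7 each, +1 to first 1
Round 2: Ashgrove=21 Dunmere=21 Fernhollow=11 → close Dunmere (overflow 14)
  21÷2 = 10 each, +1 to first 1
Round 3: Ashgrove=32 Fernhollow=21 → close Ashgrove (overflow 19)
  32÷1 = 32 each, +1 to first 0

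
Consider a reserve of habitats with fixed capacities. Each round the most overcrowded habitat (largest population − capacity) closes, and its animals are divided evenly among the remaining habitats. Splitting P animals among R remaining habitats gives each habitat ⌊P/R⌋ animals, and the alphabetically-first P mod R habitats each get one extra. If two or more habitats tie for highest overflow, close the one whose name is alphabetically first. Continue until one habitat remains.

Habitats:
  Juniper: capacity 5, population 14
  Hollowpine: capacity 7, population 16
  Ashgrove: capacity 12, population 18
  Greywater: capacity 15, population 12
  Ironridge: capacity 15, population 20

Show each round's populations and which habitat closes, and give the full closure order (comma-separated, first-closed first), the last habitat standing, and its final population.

Closure order: Hollowpine, Juniper, Ashgrove, Ironridge
Last habitat: Greywater with 80 animals

Round 1: Ashgrove=18 Greywater=12 Hollowpine=16 Ironridge=20 Juniper=14 → close Hollowpine (overflow 9)
  16÷4 = 4 each, +1 to first 0
Round 2: Ashgrove=22 Greywater=16 Ironridge=24 Juniper=18 → close Juniper (overflow 13)
  18÷3 = 6 each, +1 to first 0
Round 3: Ashgrove=28 Greywater=22 Ironridge=30 → close Ashgrove (overflow 16)
  28÷2 = 14 each, +1 to first 0
Round 4: Greywater=36 Ironridge=44 → close Ironridge (overflow 29)
  44÷1 = 44 each, +1 to first 0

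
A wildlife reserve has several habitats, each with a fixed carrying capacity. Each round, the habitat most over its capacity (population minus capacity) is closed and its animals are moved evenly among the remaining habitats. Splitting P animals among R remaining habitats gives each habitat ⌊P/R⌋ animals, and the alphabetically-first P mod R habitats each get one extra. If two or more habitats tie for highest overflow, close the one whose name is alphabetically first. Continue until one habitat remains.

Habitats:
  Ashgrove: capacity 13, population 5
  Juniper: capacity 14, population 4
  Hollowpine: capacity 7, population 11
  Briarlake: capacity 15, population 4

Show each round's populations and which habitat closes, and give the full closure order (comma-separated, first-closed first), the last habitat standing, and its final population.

Closure order: Hollowpine, Ashgrove, Briarlake
Last habitat: Juniper with 24 animals

Round 1: Ashgrove=5 Briarlake=4 Hollowpine=11 Juniper=4 → close Hollowpine (overflow 4)
  11÷3 = 3 each, +1 to first 2
Round 2: Ashgrove=9 Briarlake=8 Juniper=7 → close Ashgrove (overflow -4)
  9÷2 = 4 each, +1 to first 1
Round 3: Briarlake=13 Juniper=11 → close Briarlake (overflow -2)
  13÷1 = 13 each, +1 to first 0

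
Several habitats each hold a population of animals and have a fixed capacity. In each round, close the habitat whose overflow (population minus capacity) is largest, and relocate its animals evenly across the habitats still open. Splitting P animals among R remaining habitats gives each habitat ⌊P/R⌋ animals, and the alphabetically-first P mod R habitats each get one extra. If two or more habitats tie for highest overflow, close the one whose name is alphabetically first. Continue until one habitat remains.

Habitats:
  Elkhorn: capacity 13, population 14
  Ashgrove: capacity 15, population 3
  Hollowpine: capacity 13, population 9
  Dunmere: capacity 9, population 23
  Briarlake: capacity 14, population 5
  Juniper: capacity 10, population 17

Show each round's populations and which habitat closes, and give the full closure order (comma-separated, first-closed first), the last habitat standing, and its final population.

Closure order: Dunmere, Juniper, Elkhorn, Hollowpine, Briarlake
Last habitat: Ashgrove with 71 animals

Round 1: Ashgrove=3 Briarlake=5 Dunmere=23 Elkhorn=14 Hollowpine=9 Juniper=17 → close Dunmere (overflow 14)
  23÷5 = 4 each, +1 to first 3
Round 2: Ashgrove=8 Briarlake=10 Elkhorn=19 Hollowpine=13 Juniper=21 → close Juniper (overflow 11)
  21÷4 = 5 each, +1 to first 1
Round 3: Ashgrove=14 Briarlake=15 Elkhorn=24 Hollowpine=18 → close Elkhorn (overflow 11)
  24÷3 = 8 each, +1 to first 0
Round 4: Ashgrove=22 Briarlake=23 Hollowpine=26 → close Hollowpine (overflow 13)
  26÷2 = 13 each, +1 to first 0
Round 5: Ashgrove=35 Briarlake=36 → close Briarlake (overflow 22)
  36÷1 = 36 each, +1 to first 0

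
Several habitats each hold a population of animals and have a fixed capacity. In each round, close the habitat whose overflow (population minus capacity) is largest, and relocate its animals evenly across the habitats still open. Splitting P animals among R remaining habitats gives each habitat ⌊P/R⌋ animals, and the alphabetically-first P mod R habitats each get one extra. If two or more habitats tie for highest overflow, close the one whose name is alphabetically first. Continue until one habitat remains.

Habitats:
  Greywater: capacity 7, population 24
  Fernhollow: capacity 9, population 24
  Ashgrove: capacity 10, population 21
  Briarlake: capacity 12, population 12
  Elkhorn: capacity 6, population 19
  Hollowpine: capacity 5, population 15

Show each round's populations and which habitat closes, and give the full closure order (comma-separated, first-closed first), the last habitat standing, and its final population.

Closure order: Greywater, Fernhollow, Elkhorn, Ashgrove, Hollowpine
Last habitat: Briarlake with 115 animals

Round 1: Ashgrove=21 Briarlake=12 Elkhorn=19 Fernhollow=24 Greywater=24 Hollowpine=15 → close Greywater (overflow 17)
  24÷5 = 4 each, +1 to first 4
Round 2: Ashgrove=26 Briarlake=17 Elkhorn=24 Fernhollow=29 Hollowpine=19 → close Fernhollow (overflow 20)
  29÷4 = 7 each, +1 to first 1
Round 3: Ashgrove=34 Briarlake=24 Elkhorn=31 Hollowpine=26 → close Elkhorn (overflow 25)
  31÷3 = 10 each, +1 to first 1
Round 4: Ashgrove=45 Briarlake=34 Hollowpine=36 → close Ashgrove (overflow 35)
  45÷2 = 22 each, +1 to first 1
Round 5: Briarlake=57 Hollowpine=58 → close Hollowpine (overflow 53)
  58÷1 = 58 each, +1 to first 0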